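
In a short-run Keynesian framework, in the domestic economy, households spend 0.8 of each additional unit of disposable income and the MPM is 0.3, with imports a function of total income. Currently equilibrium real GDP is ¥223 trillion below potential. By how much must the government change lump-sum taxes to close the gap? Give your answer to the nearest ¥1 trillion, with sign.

Spending multiplier = 1/(1 − c + m) = 1/(1 − 0.8 + 0.3) = 1/0.5 = 2.
Tax multiplier = −c·k = −0.8/0.5 = −1.6. Need ΔY = +¥223 trillion, so ΔT = ΔY/(−c·k) = −(+¥223 trillion) × 0.5 / 0.8 ≈ −¥139 trillion.
The government should cut lump-sum taxes by ¥139 trillion.

−¥139 trillion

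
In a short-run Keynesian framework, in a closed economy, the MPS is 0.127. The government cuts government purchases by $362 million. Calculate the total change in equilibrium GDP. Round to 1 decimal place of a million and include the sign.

−$2,850.4 million

MPC = 1 − MPS = 1 − 0.127 = 0.873.
Government-spending multiplier = 1/(1 − MPC) = 1/(1 − 0.873) = 1/0.127 ≈ 7.874.
ΔY = k × ΔG = (−$362 million) / 0.127 ≈ −$2,850.4 million.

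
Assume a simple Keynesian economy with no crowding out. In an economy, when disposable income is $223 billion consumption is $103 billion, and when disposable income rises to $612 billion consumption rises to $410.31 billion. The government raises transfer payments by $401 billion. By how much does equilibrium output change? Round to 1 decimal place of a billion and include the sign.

+$1,508.5 billion

MPC = ΔC/ΔYd = (410.31 − 103)/(612 − 223) = 307.31/389 = 0.79.
The transfer change shifts disposable income by +$401 billion, so first-round consumption changes by c·ΔTR = 0.79 × (+$401 billion) = +$316.79 billion.
Expenditure multiplier = 1/(1 − MPC) = 1/(1 − 0.79) = 1/0.21 ≈ 4.762.
The transfer multiplier is c × k ≈ 3.762, so ΔY = k × (c·ΔTR) = (+$316.79 billion) / 0.21 ≈ +$1,508.5 billion.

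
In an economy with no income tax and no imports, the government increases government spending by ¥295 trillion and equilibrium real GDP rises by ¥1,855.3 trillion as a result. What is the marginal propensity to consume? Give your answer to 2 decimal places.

0.84

Implied spending multiplier k = ΔY/ΔG = 1,855.3/295 ≈ 6.2892.
Since k = 1/(1 − MPC), MPC = 1 − 1/k = 1 − ΔG/ΔY = 1 − 295/1,855.3 ≈ 0.84.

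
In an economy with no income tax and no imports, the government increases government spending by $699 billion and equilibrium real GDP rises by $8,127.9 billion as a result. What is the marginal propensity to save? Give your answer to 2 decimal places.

Implied spending multiplier k = ΔY/ΔG = 8,127.9/699 ≈ 11.6279.
Since k = 1/(1 − MPC), MPC = 1 − 1/k = 1 − ΔG/ΔY = 1 − 699/8,127.9 ≈ 0.91.
MPS = 1 − MPC = 0.09.

0.09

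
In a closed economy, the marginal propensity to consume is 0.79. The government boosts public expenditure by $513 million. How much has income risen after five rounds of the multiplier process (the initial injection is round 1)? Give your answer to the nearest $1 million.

Round 1 adds ΔG = $513 million; each later round is MPC = 0.79 times the previous.
After 5 rounds: 513 + 405.27 + 320.1633 + 252.929007 + 199.81391553 = ΔG·(1 − c^5)/(1 − c) = 513 × (1 − 0.3077056399)/0.21 ≈ $1,691 million.

$1,691 million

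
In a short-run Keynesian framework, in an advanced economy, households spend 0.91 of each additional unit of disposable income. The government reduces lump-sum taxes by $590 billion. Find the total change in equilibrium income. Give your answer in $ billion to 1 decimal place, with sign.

A lump-sum tax change of −$590 billion shifts disposable income by +$590 billion; first-round consumption changes by −c × ΔT = −0.91 × (−$590 billion) = +$536.9 billion.
Expenditure multiplier = 1/(1 − MPC) = 1/(1 − 0.91) = 1/0.09 ≈ 11.111.
The tax multiplier is −c × k ≈ −10.111, so ΔY = k × (−c·ΔT) = (+$536.9 billion) / 0.09 ≈ +$5,965.6 billion.

+$5,965.6 billion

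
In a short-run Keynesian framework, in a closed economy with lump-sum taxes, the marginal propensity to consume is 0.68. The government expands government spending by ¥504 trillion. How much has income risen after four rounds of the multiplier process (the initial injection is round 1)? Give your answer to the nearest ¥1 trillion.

¥1,238 trillion

Round 1 adds ΔG = ¥504 trillion; each later round is MPC = 0.68 times the previous.
After 4 rounds: 504 + 342.72 + 233.0496 + 158.473728 = ΔG·(1 − c^4)/(1 − c) = 504 × (1 − 0.21381376)/0.32 ≈ ¥1,238 trillion.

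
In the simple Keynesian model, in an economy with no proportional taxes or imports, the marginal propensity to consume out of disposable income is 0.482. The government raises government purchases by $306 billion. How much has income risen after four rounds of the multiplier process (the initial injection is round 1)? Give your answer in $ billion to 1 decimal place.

Round 1 adds ΔG = $306 billion; each later round is MPC = 0.482 times the previous.
After 4 rounds: 306 + 147.492 + 71.091144 + 34.265931408 = ΔG·(1 − c^4)/(1 − c) = 306 × (1 − 0.053974440976)/0.518 ≈ $558.8 billion.

$558.8 billion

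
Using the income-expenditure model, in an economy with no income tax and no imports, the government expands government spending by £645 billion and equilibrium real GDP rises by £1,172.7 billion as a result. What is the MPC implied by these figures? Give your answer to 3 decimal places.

Implied spending multiplier k = ΔY/ΔG = 1,172.7/645 ≈ 1.8181.
Since k = 1/(1 − MPC), MPC = 1 − 1/k = 1 − ΔG/ΔY = 1 − 645/1,172.7 ≈ 0.450.

0.450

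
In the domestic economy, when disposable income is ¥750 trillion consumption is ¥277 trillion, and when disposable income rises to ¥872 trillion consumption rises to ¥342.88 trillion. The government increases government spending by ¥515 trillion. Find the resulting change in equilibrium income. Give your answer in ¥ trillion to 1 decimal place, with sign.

MPC = ΔC/ΔYd = (342.88 − 277)/(872 − 750) = 65.88/122 = 0.54.
Government-spending multiplier = 1/(1 − MPC) = 1/(1 − 0.54) = 1/0.46 ≈ 2.174.
ΔY = k × ΔG = (+¥515 trillion) / 0.46 ≈ +¥1,119.6 trillion.

+¥1,119.6 trillion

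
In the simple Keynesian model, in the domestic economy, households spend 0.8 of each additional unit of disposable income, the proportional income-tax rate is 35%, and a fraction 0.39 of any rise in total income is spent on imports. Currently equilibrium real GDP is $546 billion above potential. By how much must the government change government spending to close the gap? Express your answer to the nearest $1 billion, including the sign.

−$475 billion

Spending multiplier = 1/(1 − c(1−t) + m) = 1/(1 − 0.8×0.65 + 0.39) = 1/0.87 ≈ 1.149.
Need ΔY = −$546 billion, so ΔG = ΔY/k = (−$546 billion) × 0.87 ≈ −$475 billion.
The government should cut government spending by $475 billion.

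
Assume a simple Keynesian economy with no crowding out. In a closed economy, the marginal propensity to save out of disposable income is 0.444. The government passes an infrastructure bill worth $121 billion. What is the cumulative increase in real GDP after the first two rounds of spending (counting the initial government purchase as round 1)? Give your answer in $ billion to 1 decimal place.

MPC = 1 − MPS = 1 − 0.444 = 0.556.
Round 1 adds ΔG = $121 billion; each later round is MPC = 0.556 times the previous.
After 2 rounds: 121 + 67.276 = ΔG·(1 − c^2)/(1 − c) = 121 × (1 − 0.309136)/0.444 ≈ $188.3 billion.

$188.3 billion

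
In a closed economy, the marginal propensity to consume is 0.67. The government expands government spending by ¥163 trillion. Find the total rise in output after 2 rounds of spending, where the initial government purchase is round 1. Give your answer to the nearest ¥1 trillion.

¥272 trillion

Round 1 adds ΔG = ¥163 trillion; each later round is MPC = 0.67 times the previous.
After 2 rounds: 163 + 109.21 = ΔG·(1 − c^2)/(1 − c) = 163 × (1 − 0.4489)/0.33 ≈ ¥272 trillion.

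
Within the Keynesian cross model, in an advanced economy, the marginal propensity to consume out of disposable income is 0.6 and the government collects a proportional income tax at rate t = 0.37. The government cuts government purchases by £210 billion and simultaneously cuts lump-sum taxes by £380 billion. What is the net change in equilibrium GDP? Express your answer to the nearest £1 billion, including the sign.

+£29 billion

Expenditure multiplier = 1/(1 − c(1−t)) = 1/(1 − 0.6×0.63) = 1/0.622 ≈ 1.608.
ΔG contributes k·ΔG = (−£210 billion) / 0.622 ≈ −£337.6 billion.
ΔT of −£380 billion changes first-round spending by −c·ΔT = +£228 billion, contributing k·(−c·ΔT) = (+£228 billion) / 0.622 ≈ +£366.6 billion.
Net ΔY = k(ΔG − c·ΔT) = (+£18 billion) / 0.622 ≈ +£29 billion.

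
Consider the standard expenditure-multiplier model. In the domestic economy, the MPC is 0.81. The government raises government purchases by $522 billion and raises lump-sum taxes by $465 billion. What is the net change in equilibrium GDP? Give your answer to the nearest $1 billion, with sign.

+$765 billion

Expenditure multiplier = 1/(1 − MPC) = 1/(1 − 0.81) = 1/0.19 ≈ 5.263.
ΔG contributes k·ΔG = (+$522 billion) / 0.19 ≈ +$2,747.4 billion.
ΔT of +$465 billion changes first-round spending by −c·ΔT = −$376.65 billion, contributing k·(−c·ΔT) = (−$376.65 billion) / 0.19 ≈ −$1,982.4 billion.
Net ΔY = k(ΔG − c·ΔT) = (+$145.35 billion) / 0.19 = +$765 billion.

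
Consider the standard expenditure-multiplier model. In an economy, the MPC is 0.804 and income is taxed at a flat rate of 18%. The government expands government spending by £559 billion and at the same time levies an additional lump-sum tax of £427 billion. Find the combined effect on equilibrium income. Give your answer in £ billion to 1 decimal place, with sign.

Expenditure multiplier = 1/(1 − c(1−t)) = 1/(1 − 0.804×0.82) = 1/0.34072 ≈ 2.935.
ΔG contributes k·ΔG = (+£559 billion) / 0.34072 ≈ +£1,640.6 billion.
ΔT of +£427 billion changes first-round spending by −c·ΔT = −£343.308 billion, contributing k·(−c·ΔT) = (−£343.308 billion) / 0.34072 ≈ −£1,007.6 billion.
Net ΔY = k(ΔG − c·ΔT) = (+£215.692 billion) / 0.34072 ≈ +£633 billion.

+£633.0 billion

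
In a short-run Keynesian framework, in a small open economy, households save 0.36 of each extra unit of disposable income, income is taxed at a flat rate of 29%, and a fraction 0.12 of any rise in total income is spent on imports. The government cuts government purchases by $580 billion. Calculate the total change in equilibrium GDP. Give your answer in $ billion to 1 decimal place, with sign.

−$871.4 billion

MPC = 1 − MPS = 1 − 0.36 = 0.64.
Spending multiplier = 1/(1 − c(1−t) + m) = 1/(1 − 0.64×0.71 + 0.12) = 1/0.6656 ≈ 1.502.
ΔY = k × ΔG = (−$580 billion) / 0.6656 ≈ −$871.4 billion.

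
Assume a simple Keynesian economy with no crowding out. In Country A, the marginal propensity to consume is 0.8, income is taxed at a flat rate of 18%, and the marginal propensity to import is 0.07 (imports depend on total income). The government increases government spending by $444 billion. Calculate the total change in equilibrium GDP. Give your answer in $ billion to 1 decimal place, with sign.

+$1,072.5 billion

Government-spending multiplier = 1/(1 − c(1−t) + m) = 1/(1 − 0.8×0.82 + 0.07) = 1/0.414 ≈ 2.415.
ΔY = k × ΔG = (+$444 billion) / 0.414 ≈ +$1,072.5 billion.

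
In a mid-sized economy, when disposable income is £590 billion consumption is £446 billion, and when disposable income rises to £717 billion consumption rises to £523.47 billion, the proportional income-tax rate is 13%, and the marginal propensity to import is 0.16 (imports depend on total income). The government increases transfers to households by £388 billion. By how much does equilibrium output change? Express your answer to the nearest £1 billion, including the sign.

MPC = ΔC/ΔYd = (523.47 − 446)/(717 − 590) = 77.47/127 = 0.61.
The transfer change shifts disposable income by +£388 billion, so first-round consumption changes by c·ΔTR = 0.61 × (+£388 billion) = +£236.68 billion.
Expenditure multiplier = 1/(1 − c(1−t) + m) = 1/(1 − 0.61×0.87 + 0.16) = 1/0.6293 ≈ 1.589.
The transfer multiplier is c × k ≈ 0.969, so ΔY = k × (c·ΔTR) = (+£236.68 billion) / 0.6293 ≈ +£376 billion.

+£376 billion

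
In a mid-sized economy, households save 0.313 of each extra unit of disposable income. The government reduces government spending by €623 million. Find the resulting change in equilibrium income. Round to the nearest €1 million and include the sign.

MPC = 1 − MPS = 1 − 0.313 = 0.687.
Government-spending multiplier = 1/(1 − MPC) = 1/(1 − 0.687) = 1/0.313 ≈ 3.195.
ΔY = k × ΔG = (−€623 million) / 0.313 ≈ −€1,990 million.

−€1,990 million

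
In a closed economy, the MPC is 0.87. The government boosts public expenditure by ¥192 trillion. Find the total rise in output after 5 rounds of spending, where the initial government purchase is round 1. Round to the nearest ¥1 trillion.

¥741 trillion

Round 1 adds ΔG = ¥192 trillion; each later round is MPC = 0.87 times the previous.
After 5 rounds: 192 + 167.04 + 145.3248 + 126.432576 + 109.99634112 = ΔG·(1 − c^5)/(1 − c) = 192 × (1 − 0.4984209207)/0.13 ≈ ¥741 trillion.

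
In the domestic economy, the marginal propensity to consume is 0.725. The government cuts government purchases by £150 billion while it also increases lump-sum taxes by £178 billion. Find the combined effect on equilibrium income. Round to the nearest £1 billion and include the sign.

−£1,015 billion

Expenditure multiplier = 1/(1 − MPC) = 1/(1 − 0.725) = 1/0.275 ≈ 3.636.
ΔG contributes k·ΔG = (−£150 billion) / 0.275 ≈ −£545.5 billion.
ΔT of +£178 billion changes first-round spending by −c·ΔT = −£129.05 billion, contributing k·(−c·ΔT) = (−£129.05 billion) / 0.275 ≈ −£469.3 billion.
Net ΔY = k(ΔG − c·ΔT) = (−£279.05 billion) / 0.275 ≈ −£1,015 billion.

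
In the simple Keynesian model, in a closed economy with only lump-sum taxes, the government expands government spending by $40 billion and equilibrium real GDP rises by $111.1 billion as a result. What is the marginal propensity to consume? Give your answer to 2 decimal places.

0.64

Implied spending multiplier k = ΔY/ΔG = 111.1/40 = 2.7775.
Since k = 1/(1 − MPC), MPC = 1 − 1/k = 1 − ΔG/ΔY = 1 − 40/111.1 ≈ 0.64.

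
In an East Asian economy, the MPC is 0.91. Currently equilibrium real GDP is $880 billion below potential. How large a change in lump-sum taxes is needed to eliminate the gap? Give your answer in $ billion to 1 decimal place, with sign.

Spending multiplier = 1/(1 − MPC) = 1/(1 − 0.91) = 1/0.09 ≈ 11.111.
Tax multiplier = −c·k = −0.91/0.09 ≈ −10.111. Need ΔY = +$880 billion, so ΔT = ΔY/(−c·k) = −(+$880 billion) × 0.09 / 0.91 ≈ −$87 billion.
The government should cut lump-sum taxes by $87 billion.

−$87.0 billion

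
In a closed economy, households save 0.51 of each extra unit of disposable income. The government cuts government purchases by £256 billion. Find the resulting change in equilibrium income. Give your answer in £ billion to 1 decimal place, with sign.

MPC = 1 − MPS = 1 − 0.51 = 0.49.
Spending multiplier = 1/(1 − MPC) = 1/(1 − 0.49) = 1/0.51 ≈ 1.961.
ΔY = k × ΔG = (−£256 billion) / 0.51 ≈ −£502 billion.

−£502.0 billion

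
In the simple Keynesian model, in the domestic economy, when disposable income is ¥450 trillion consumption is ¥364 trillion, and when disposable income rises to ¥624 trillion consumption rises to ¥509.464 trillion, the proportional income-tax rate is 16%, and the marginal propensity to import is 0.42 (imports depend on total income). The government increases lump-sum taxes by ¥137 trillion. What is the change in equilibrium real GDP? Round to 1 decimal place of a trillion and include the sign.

−¥159.6 trillion

MPC = ΔC/ΔYd = (509.464 − 364)/(624 − 450) = 145.464/174 = 0.836.
A lump-sum tax change of +¥137 trillion shifts disposable income by −¥137 trillion; first-round consumption changes by −c × ΔT = −0.836 × (+¥137 trillion) = −¥114.532 trillion.
Expenditure multiplier = 1/(1 − c(1−t) + m) = 1/(1 − 0.836×0.84 + 0.42) = 1/0.71776 ≈ 1.393.
The tax multiplier is −c × k ≈ −1.165, so ΔY = k × (−c·ΔT) = (−¥114.532 trillion) / 0.71776 ≈ −¥159.6 trillion.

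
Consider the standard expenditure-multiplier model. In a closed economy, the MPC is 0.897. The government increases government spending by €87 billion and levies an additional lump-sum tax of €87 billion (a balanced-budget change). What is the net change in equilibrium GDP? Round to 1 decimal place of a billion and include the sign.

+€87.0 billion

Expenditure multiplier = 1/(1 − MPC) = 1/(1 − 0.897) = 1/0.103 ≈ 9.709.
ΔG contributes k·ΔG = (+€87 billion) / 0.103 ≈ +€844.7 billion.
ΔT of +€87 billion changes first-round spending by −c·ΔT = −€78.039 billion, contributing k·(−c·ΔT) = (−€78.039 billion) / 0.103 ≈ −€757.7 billion.
With ΔG = ΔT and no other leakages, the balanced-budget multiplier is 1, so ΔY = ΔG = +€87 billion.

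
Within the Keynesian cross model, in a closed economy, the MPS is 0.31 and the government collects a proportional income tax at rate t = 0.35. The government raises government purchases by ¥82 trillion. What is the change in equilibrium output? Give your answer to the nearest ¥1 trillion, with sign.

MPC = 1 − MPS = 1 − 0.31 = 0.69.
Spending multiplier = 1/(1 − c(1−t)) = 1/(1 − 0.69×0.65) = 1/0.5515 ≈ 1.813.
ΔY = k × ΔG = (+¥82 trillion) / 0.5515 ≈ +¥149 trillion.

+¥149 trillion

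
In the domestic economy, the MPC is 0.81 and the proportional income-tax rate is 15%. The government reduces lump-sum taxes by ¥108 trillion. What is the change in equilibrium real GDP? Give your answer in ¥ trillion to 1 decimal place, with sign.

+¥280.8 trillion

A lump-sum tax change of −¥108 trillion shifts disposable income by +¥108 trillion; first-round consumption changes by −c × ΔT = −0.81 × (−¥108 trillion) = +¥87.48 trillion.
Expenditure multiplier = 1/(1 − c(1−t)) = 1/(1 − 0.81×0.85) = 1/0.3115 ≈ 3.21.
The tax multiplier is −c × k ≈ −2.6, so ΔY = k × (−c·ΔT) = (+¥87.48 trillion) / 0.3115 ≈ +¥280.8 trillion.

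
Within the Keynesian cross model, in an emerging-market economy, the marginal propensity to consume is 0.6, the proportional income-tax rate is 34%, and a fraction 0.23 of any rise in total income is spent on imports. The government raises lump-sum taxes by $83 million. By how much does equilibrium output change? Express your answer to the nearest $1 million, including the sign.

−$60 million

A lump-sum tax change of +$83 million shifts disposable income by −$83 million; first-round consumption changes by −c × ΔT = −0.6 × (+$83 million) = −$49.8 million.
Expenditure multiplier = 1/(1 − c(1−t) + m) = 1/(1 − 0.6×0.66 + 0.23) = 1/0.834 ≈ 1.199.
The tax multiplier is −c × k ≈ −0.719, so ΔY = k × (−c·ΔT) = (−$49.8 million) / 0.834 ≈ −$60 million.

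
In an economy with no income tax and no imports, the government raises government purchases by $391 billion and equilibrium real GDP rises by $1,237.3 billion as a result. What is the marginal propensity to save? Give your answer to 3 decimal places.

Implied spending multiplier k = ΔY/ΔG = 1,237.3/391 ≈ 3.1645.
Since k = 1/(1 − MPC), MPC = 1 − 1/k = 1 − ΔG/ΔY = 1 − 391/1,237.3 ≈ 0.684.
MPS = 1 − MPC = 0.316.

0.316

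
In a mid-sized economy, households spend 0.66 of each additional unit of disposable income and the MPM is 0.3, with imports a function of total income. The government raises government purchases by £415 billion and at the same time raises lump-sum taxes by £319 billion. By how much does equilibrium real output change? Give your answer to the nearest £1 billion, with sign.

+£319 billion

Expenditure multiplier = 1/(1 − c + m) = 1/(1 − 0.66 + 0.3) = 1/0.64 ≈ 1.563.
ΔG contributes k·ΔG = (+£415 billion) / 0.64 ≈ +£648.4 billion.
ΔT of +£319 billion changes first-round spending by −c·ΔT = −£210.54 billion, contributing k·(−c·ΔT) = (−£210.54 billion) / 0.64 ≈ −£329 billion.
Net ΔY = k(ΔG − c·ΔT) = (+£204.46 billion) / 0.64 ≈ +£319 billion.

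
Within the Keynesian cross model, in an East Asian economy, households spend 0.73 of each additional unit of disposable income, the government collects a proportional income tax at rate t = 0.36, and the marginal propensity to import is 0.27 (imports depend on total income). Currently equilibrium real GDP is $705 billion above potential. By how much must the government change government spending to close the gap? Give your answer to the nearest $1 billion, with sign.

Spending multiplier = 1/(1 − c(1−t) + m) = 1/(1 − 0.73×0.64 + 0.27) = 1/0.8028 ≈ 1.246.
Need ΔY = −$705 billion, so ΔG = ΔY/k = (−$705 billion) × 0.8028 ≈ −$566 billion.
The government should cut government spending by $566 billion.

−$566 billion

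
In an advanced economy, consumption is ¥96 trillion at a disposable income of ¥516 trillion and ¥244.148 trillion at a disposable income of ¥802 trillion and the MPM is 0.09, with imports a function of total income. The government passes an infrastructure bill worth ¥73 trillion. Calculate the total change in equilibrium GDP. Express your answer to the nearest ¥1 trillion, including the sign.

+¥128 trillion

MPC = ΔC/ΔYd = (244.148 − 96)/(802 − 516) = 148.148/286 = 0.518.
Government-spending multiplier = 1/(1 − c + m) = 1/(1 − 0.518 + 0.09) = 1/0.572 ≈ 1.748.
ΔY = k × ΔG = (+¥73 trillion) / 0.572 ≈ +¥128 trillion.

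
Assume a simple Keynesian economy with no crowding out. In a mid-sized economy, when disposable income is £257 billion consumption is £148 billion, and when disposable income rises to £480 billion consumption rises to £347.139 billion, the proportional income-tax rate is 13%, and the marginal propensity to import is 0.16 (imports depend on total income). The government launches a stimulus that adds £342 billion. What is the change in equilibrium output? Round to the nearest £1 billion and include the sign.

MPC = ΔC/ΔYd = (347.139 − 148)/(480 − 257) = 199.139/223 = 0.893.
Government-spending multiplier = 1/(1 − c(1−t) + m) = 1/(1 − 0.893×0.87 + 0.16) = 1/0.38309 ≈ 2.61.
ΔY = k × ΔG = (+£342 billion) / 0.38309 ≈ +£893 billion.

+£893 billion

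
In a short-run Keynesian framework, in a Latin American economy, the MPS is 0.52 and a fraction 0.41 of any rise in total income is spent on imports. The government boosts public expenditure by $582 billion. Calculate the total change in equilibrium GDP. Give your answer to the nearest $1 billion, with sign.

MPC = 1 − MPS = 1 − 0.52 = 0.48.
Spending multiplier = 1/(1 − c + m) = 1/(1 − 0.48 + 0.41) = 1/0.93 ≈ 1.075.
ΔY = k × ΔG = (+$582 billion) / 0.93 ≈ +$626 billion.

+$626 billion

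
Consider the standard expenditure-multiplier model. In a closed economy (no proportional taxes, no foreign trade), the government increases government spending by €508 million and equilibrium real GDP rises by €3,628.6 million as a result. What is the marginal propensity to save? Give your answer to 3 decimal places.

Implied spending multiplier k = ΔY/ΔG = 3,628.6/508 ≈ 7.1429.
Since k = 1/(1 − MPC), MPC = 1 − 1/k = 1 − ΔG/ΔY = 1 − 508/3,628.6 ≈ 0.860.
MPS = 1 − MPC = 0.140.

0.140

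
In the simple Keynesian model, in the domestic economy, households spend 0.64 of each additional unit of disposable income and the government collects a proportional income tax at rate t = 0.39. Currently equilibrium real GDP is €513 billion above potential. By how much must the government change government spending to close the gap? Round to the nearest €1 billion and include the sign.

−€313 billion

Spending multiplier = 1/(1 − c(1−t)) = 1/(1 − 0.64×0.61) = 1/0.6096 ≈ 1.64.
Need ΔY = −€513 billion, so ΔG = ΔY/k = (−€513 billion) × 0.6096 ≈ −€313 billion.
The government should cut government spending by €313 billion.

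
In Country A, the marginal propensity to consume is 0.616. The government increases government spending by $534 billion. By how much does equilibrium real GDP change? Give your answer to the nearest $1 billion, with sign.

+$1,391 billion

Government-spending multiplier = 1/(1 − MPC) = 1/(1 − 0.616) = 1/0.384 ≈ 2.604.
ΔY = k × ΔG = (+$534 billion) / 0.384 ≈ +$1,391 billion.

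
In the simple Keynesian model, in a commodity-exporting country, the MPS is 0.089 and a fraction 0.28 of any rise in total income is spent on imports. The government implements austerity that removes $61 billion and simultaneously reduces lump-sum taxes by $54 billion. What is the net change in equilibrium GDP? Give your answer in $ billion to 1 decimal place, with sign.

MPC = 1 − MPS = 1 − 0.089 = 0.911.
Expenditure multiplier = 1/(1 − c + m) = 1/(1 − 0.911 + 0.28) = 1/0.369 ≈ 2.71.
ΔG contributes k·ΔG = (−$61 billion) / 0.369 ≈ −$165.3 billion.
ΔT of −$54 billion changes first-round spending by −c·ΔT = +$49.194 billion, contributing k·(−c·ΔT) = (+$49.194 billion) / 0.369 ≈ +$133.3 billion.
Net ΔY = k(ΔG − c·ΔT) = (−$11.806 billion) / 0.369 ≈ −$32 billion.

−$32.0 billion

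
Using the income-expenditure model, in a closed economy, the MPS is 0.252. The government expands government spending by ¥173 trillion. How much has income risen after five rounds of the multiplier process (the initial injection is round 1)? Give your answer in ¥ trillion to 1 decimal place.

¥525.8 trillion

MPC = 1 − MPS = 1 − 0.252 = 0.748.
Round 1 adds ΔG = ¥173 trillion; each later round is MPC = 0.748 times the previous.
After 5 rounds: 173 + 129.404 + 96.794192 + 72.402055616 + 54.156737600768 = ΔG·(1 − c^5)/(1 − c) = 173 × (1 − 0.234157455059968)/0.252 ≈ ¥525.8 trillion.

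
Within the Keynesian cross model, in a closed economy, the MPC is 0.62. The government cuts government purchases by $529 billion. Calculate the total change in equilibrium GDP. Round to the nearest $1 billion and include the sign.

−$1,392 billion

Spending multiplier = 1/(1 − MPC) = 1/(1 − 0.62) = 1/0.38 ≈ 2.632.
ΔY = k × ΔG = (−$529 billion) / 0.38 ≈ −$1,392 billion.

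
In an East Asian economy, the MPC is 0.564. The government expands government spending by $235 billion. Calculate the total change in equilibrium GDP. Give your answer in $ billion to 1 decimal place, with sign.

+$539.0 billion

Expenditure multiplier = 1/(1 − MPC) = 1/(1 − 0.564) = 1/0.436 ≈ 2.294.
ΔY = k × ΔG = (+$235 billion) / 0.436 ≈ +$539 billion.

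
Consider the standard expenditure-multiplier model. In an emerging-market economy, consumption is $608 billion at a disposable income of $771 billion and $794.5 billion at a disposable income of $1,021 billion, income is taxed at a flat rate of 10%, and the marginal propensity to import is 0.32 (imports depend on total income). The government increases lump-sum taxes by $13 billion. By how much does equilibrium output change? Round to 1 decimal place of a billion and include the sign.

MPC = ΔC/ΔYd = (794.5 − 608)/(1,021 − 771) = 186.5/250 = 0.746.
A lump-sum tax change of +$13 billion shifts disposable income by −$13 billion; first-round consumption changes by −c × ΔT = −0.746 × (+$13 billion) = −$9.698 billion.
Expenditure multiplier = 1/(1 − c(1−t) + m) = 1/(1 − 0.746×0.9 + 0.32) = 1/0.6486 ≈ 1.542.
The tax multiplier is −c × k ≈ −1.15, so ΔY = k × (−c·ΔT) = (−$9.698 billion) / 0.6486 ≈ −$15 billion.

−$15.0 billion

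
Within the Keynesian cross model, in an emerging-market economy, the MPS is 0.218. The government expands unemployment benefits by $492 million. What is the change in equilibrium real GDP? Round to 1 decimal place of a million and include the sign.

MPC = 1 − MPS = 1 − 0.218 = 0.782.
The transfer change shifts disposable income by +$492 million, so first-round consumption changes by c·ΔTR = 0.782 × (+$492 million) = +$384.744 million.
Expenditure multiplier = 1/(1 − MPC) = 1/(1 − 0.782) = 1/0.218 ≈ 4.587.
The transfer multiplier is c × k ≈ 3.587, so ΔY = k × (c·ΔTR) = (+$384.744 million) / 0.218 ≈ +$1,764.9 million.

+$1,764.9 million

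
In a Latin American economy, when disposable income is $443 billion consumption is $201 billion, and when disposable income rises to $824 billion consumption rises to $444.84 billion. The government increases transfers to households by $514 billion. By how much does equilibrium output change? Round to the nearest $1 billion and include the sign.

MPC = ΔC/ΔYd = (444.84 − 201)/(824 − 443) = 243.84/381 = 0.64.
The transfer change shifts disposable income by +$514 billion, so first-round consumption changes by c·ΔTR = 0.64 × (+$514 billion) = +$328.96 billion.
Expenditure multiplier = 1/(1 − MPC) = 1/(1 − 0.64) = 1/0.36 ≈ 2.778.
The transfer multiplier is c × k ≈ 1.778, so ΔY = k × (c·ΔTR) = (+$328.96 billion) / 0.36 ≈ +$914 billion.

+$914 billion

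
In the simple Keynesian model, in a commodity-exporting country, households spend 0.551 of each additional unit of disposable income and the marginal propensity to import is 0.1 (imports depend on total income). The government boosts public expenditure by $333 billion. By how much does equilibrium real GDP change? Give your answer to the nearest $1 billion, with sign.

+$607 billion

Government-spending multiplier = 1/(1 − c + m) = 1/(1 − 0.551 + 0.1) = 1/0.549 ≈ 1.821.
ΔY = k × ΔG = (+$333 billion) / 0.549 ≈ +$607 billion.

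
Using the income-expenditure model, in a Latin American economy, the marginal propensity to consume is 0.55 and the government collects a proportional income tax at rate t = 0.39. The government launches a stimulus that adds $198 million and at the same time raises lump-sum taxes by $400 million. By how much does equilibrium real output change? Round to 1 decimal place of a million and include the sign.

Expenditure multiplier = 1/(1 − c(1−t)) = 1/(1 − 0.55×0.61) = 1/0.6645 ≈ 1.505.
ΔG contributes k·ΔG = (+$198 million) / 0.6645 ≈ +$298 million.
ΔT of +$400 million changes first-round spending by −c·ΔT = −$220 million, contributing k·(−c·ΔT) = (−$220 million) / 0.6645 ≈ −$331.1 million.
Net ΔY = k(ΔG − c·ΔT) = (−$22 million) / 0.6645 ≈ −$33.1 million.

−$33.1 million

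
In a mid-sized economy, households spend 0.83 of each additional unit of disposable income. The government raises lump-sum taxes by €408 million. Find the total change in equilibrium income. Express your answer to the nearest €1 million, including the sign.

A lump-sum tax change of +€408 million shifts disposable income by −€408 million; first-round consumption changes by −c × ΔT = −0.83 × (+€408 million) = −€338.64 million.
Expenditure multiplier = 1/(1 − MPC) = 1/(1 − 0.83) = 1/0.17 ≈ 5.882.
The tax multiplier is −c × k ≈ −4.882, so ΔY = k × (−c·ΔT) = (−€338.64 million) / 0.17 = −€1,992 million.

−€1,992 million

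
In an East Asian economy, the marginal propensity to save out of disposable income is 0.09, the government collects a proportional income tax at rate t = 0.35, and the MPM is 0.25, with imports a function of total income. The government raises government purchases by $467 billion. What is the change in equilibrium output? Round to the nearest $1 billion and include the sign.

+$709 billion

MPC = 1 − MPS = 1 − 0.09 = 0.91.
Spending multiplier = 1/(1 − c(1−t) + m) = 1/(1 − 0.91×0.65 + 0.25) = 1/0.6585 ≈ 1.519.
ΔY = k × ΔG = (+$467 billion) / 0.6585 ≈ +$709 billion.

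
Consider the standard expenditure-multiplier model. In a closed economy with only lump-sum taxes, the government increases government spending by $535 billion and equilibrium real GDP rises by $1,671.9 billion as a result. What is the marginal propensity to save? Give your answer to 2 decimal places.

0.32

Implied spending multiplier k = ΔY/ΔG = 1,671.9/535 ≈ 3.125.
Since k = 1/(1 − MPC), MPC = 1 − 1/k = 1 − ΔG/ΔY = 1 − 535/1,671.9 ≈ 0.68.
MPS = 1 − MPC = 0.32.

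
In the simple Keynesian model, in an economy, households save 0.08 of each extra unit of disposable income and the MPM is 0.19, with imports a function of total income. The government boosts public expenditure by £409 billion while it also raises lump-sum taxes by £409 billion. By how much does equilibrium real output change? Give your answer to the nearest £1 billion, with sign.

MPC = 1 − MPS = 1 − 0.08 = 0.92.
Expenditure multiplier = 1/(1 − c + m) = 1/(1 − 0.92 + 0.19) = 1/0.27 ≈ 3.704.
ΔG contributes k·ΔG = (+£409 billion) / 0.27 ≈ +£1,514.8 billion.
ΔT of +£409 billion changes first-round spending by −c·ΔT = −£376.28 billion, contributing k·(−c·ΔT) = (−£376.28 billion) / 0.27 ≈ −£1,393.6 billion.
Net ΔY = k(ΔG − c·ΔT) = (+£32.72 billion) / 0.27 ≈ +£121 billion.

+£121 billion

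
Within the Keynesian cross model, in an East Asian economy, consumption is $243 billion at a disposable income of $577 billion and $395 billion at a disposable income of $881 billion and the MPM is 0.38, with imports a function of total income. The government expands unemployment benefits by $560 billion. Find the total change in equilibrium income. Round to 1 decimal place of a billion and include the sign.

+$318.2 billion

MPC = ΔC/ΔYd = (395 − 243)/(881 − 577) = 152/304 = 0.5.
The transfer change shifts disposable income by +$560 billion, so first-round consumption changes by c·ΔTR = 0.5 × (+$560 billion) = +$280 billion.
Expenditure multiplier = 1/(1 − c + m) = 1/(1 − 0.5 + 0.38) = 1/0.88 ≈ 1.136.
The transfer multiplier is c × k ≈ 0.568, so ΔY = k × (c·ΔTR) = (+$280 billion) / 0.88 ≈ +$318.2 billion.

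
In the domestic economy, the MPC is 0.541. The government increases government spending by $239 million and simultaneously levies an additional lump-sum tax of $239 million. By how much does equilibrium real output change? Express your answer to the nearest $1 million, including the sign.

+$239 million

Expenditure multiplier = 1/(1 − MPC) = 1/(1 − 0.541) = 1/0.459 ≈ 2.179.
ΔG contributes k·ΔG = (+$239 million) / 0.459 ≈ +$520.7 million.
ΔT of +$239 million changes first-round spending by −c·ΔT = −$129.299 million, contributing k·(−c·ΔT) = (−$129.299 million) / 0.459 ≈ −$281.7 million.
With ΔG = ΔT and no other leakages, the balanced-budget multiplier is 1, so ΔY = ΔG = +$239 million.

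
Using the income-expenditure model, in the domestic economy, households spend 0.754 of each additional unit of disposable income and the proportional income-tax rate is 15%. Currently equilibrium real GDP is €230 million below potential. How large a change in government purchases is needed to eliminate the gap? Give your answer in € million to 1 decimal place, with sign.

+€82.6 million

Spending multiplier = 1/(1 − c(1−t)) = 1/(1 − 0.754×0.85) = 1/0.3591 ≈ 2.785.
Need ΔY = +€230 million, so ΔG = ΔY/k = (+€230 million) × 0.3591 ≈ +€82.6 million.
The government should increase government purchases by €82.6 million.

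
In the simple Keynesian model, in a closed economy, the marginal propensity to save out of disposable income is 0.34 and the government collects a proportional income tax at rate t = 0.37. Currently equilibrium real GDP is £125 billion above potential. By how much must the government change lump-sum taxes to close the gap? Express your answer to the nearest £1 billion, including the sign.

MPC = 1 − MPS = 1 − 0.34 = 0.66.
Spending multiplier = 1/(1 − c(1−t)) = 1/(1 − 0.66×0.63) = 1/0.5842 ≈ 1.712.
Tax multiplier = −c·k = −0.66/0.5842 ≈ −1.13. Need ΔY = −£125 billion, so ΔT = ΔY/(−c·k) = −(−£125 billion) × 0.5842 / 0.66 ≈ +£111 billion.
The government should raise lump-sum taxes by £111 billion.

+£111 billion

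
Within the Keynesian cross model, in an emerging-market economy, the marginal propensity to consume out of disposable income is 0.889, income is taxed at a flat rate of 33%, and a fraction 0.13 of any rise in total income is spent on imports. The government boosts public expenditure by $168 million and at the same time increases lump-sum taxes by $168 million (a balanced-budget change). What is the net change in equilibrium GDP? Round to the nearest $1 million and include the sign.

Expenditure multiplier = 1/(1 − c(1−t) + m) = 1/(1 − 0.889×0.67 + 0.13) = 1/0.53437 ≈ 1.871.
ΔG contributes k·ΔG = (+$168 million) / 0.53437 ≈ +$314.4 million.
ΔT of +$168 million changes first-round spending by −c·ΔT = −$149.352 million, contributing k·(−c·ΔT) = (−$149.352 million) / 0.53437 ≈ −$279.5 million.
Net ΔY = k(ΔG − c·ΔT) = (+$18.648 million) / 0.53437 ≈ +$35 million.

+$35 million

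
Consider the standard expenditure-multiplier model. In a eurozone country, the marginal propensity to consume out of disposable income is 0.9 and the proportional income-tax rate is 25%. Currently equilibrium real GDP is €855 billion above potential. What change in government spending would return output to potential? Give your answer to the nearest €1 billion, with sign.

Spending multiplier = 1/(1 − c(1−t)) = 1/(1 − 0.9×0.75) = 1/0.325 ≈ 3.077.
Need ΔY = −€855 billion, so ΔG = ΔY/k = (−€855 billion) × 0.325 ≈ −€278 billion.
The government should cut government spending by €278 billion.

−€278 billion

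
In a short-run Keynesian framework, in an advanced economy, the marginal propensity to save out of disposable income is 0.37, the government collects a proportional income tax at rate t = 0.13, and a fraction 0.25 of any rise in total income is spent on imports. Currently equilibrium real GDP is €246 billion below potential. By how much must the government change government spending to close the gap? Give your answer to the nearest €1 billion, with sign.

MPC = 1 − MPS = 1 − 0.37 = 0.63.
Spending multiplier = 1/(1 − c(1−t) + m) = 1/(1 − 0.63×0.87 + 0.25) = 1/0.7019 ≈ 1.425.
Need ΔY = +€246 billion, so ΔG = ΔY/k = (+€246 billion) × 0.7019 ≈ +€173 billion.
The government should increase government spending by €173 billion.

+€173 billion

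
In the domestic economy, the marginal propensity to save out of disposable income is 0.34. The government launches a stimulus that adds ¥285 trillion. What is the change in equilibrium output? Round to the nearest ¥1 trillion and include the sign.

+¥838 trillion

MPC = 1 − MPS = 1 − 0.34 = 0.66.
Expenditure multiplier = 1/(1 − MPC) = 1/(1 − 0.66) = 1/0.34 ≈ 2.941.
ΔY = k × ΔG = (+¥285 trillion) / 0.34 ≈ +¥838 trillion.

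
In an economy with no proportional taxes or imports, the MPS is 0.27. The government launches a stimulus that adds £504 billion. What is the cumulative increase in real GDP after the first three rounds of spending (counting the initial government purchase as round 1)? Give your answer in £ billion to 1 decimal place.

MPC = 1 − MPS = 1 − 0.27 = 0.73.
Round 1 adds ΔG = £504 billion; each later round is MPC = 0.73 times the previous.
After 3 rounds: 504 + 367.92 + 268.5816 = ΔG·(1 − c^3)/(1 − c) = 504 × (1 − 0.389017)/0.27 ≈ £1,140.5 billion.

£1,140.5 billion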